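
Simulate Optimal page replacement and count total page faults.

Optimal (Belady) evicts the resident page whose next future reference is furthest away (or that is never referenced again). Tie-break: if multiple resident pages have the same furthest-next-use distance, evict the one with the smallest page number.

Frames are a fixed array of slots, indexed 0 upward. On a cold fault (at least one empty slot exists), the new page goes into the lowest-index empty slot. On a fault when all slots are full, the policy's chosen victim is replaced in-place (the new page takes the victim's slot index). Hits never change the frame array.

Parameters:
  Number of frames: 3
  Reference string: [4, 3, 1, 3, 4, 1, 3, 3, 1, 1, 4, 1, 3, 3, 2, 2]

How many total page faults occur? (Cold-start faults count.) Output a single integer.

Answer: 4

Derivation:
Step 0: ref 4 → FAULT, frames=[4,-,-]
Step 1: ref 3 → FAULT, frames=[4,3,-]
Step 2: ref 1 → FAULT, frames=[4,3,1]
Step 3: ref 3 → HIT, frames=[4,3,1]
Step 4: ref 4 → HIT, frames=[4,3,1]
Step 5: ref 1 → HIT, frames=[4,3,1]
Step 6: ref 3 → HIT, frames=[4,3,1]
Step 7: ref 3 → HIT, frames=[4,3,1]
Step 8: ref 1 → HIT, frames=[4,3,1]
Step 9: ref 1 → HIT, frames=[4,3,1]
Step 10: ref 4 → HIT, frames=[4,3,1]
Step 11: ref 1 → HIT, frames=[4,3,1]
Step 12: ref 3 → HIT, frames=[4,3,1]
Step 13: ref 3 → HIT, frames=[4,3,1]
Step 14: ref 2 → FAULT (evict 1), frames=[4,3,2]
Step 15: ref 2 → HIT, frames=[4,3,2]
Total faults: 4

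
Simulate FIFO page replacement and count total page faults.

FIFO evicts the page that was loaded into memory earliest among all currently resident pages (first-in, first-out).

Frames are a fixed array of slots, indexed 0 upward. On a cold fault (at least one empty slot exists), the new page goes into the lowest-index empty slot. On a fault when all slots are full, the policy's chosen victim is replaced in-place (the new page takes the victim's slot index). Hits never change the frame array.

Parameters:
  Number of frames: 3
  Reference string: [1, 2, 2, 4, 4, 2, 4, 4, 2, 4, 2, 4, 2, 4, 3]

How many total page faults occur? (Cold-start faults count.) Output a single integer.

Answer: 4

Derivation:
Step 0: ref 1 → FAULT, frames=[1,-,-]
Step 1: ref 2 → FAULT, frames=[1,2,-]
Step 2: ref 2 → HIT, frames=[1,2,-]
Step 3: ref 4 → FAULT, frames=[1,2,4]
Step 4: ref 4 → HIT, frames=[1,2,4]
Step 5: ref 2 → HIT, frames=[1,2,4]
Step 6: ref 4 → HIT, frames=[1,2,4]
Step 7: ref 4 → HIT, frames=[1,2,4]
Step 8: ref 2 → HIT, frames=[1,2,4]
Step 9: ref 4 → HIT, frames=[1,2,4]
Step 10: ref 2 → HIT, frames=[1,2,4]
Step 11: ref 4 → HIT, frames=[1,2,4]
Step 12: ref 2 → HIT, frames=[1,2,4]
Step 13: ref 4 → HIT, frames=[1,2,4]
Step 14: ref 3 → FAULT (evict 1), frames=[3,2,4]
Total faults: 4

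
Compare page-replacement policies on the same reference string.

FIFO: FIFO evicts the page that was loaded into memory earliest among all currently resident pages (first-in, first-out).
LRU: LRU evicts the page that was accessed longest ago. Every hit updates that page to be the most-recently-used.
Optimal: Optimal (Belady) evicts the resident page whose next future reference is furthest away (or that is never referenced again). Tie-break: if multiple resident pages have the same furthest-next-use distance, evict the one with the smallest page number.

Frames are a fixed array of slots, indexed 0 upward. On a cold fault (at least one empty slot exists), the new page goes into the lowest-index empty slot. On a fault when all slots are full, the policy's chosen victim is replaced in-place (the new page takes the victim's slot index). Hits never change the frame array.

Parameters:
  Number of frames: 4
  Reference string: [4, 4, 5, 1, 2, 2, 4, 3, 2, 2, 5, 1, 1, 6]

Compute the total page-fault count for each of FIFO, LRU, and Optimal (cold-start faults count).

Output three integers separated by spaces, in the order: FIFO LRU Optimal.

Answer: 6 8 6

Derivation:
--- FIFO ---
  step 0: ref 4 -> FAULT, frames=[4,-,-,-] (faults so far: 1)
  step 1: ref 4 -> HIT, frames=[4,-,-,-] (faults so far: 1)
  step 2: ref 5 -> FAULT, frames=[4,5,-,-] (faults so far: 2)
  step 3: ref 1 -> FAULT, frames=[4,5,1,-] (faults so far: 3)
  step 4: ref 2 -> FAULT, frames=[4,5,1,2] (faults so far: 4)
  step 5: ref 2 -> HIT, frames=[4,5,1,2] (faults so far: 4)
  step 6: ref 4 -> HIT, frames=[4,5,1,2] (faults so far: 4)
  step 7: ref 3 -> FAULT, evict 4, frames=[3,5,1,2] (faults so far: 5)
  step 8: ref 2 -> HIT, frames=[3,5,1,2] (faults so far: 5)
  step 9: ref 2 -> HIT, frames=[3,5,1,2] (faults so far: 5)
  step 10: ref 5 -> HIT, frames=[3,5,1,2] (faults so far: 5)
  step 11: ref 1 -> HIT, frames=[3,5,1,2] (faults so far: 5)
  step 12: ref 1 -> HIT, frames=[3,5,1,2] (faults so far: 5)
  step 13: ref 6 -> FAULT, evict 5, frames=[3,6,1,2] (faults so far: 6)
  FIFO total faults: 6
--- LRU ---
  step 0: ref 4 -> FAULT, frames=[4,-,-,-] (faults so far: 1)
  step 1: ref 4 -> HIT, frames=[4,-,-,-] (faults so far: 1)
  step 2: ref 5 -> FAULT, frames=[4,5,-,-] (faults so far: 2)
  step 3: ref 1 -> FAULT, frames=[4,5,1,-] (faults so far: 3)
  step 4: ref 2 -> FAULT, frames=[4,5,1,2] (faults so far: 4)
  step 5: ref 2 -> HIT, frames=[4,5,1,2] (faults so far: 4)
  step 6: ref 4 -> HIT, frames=[4,5,1,2] (faults so far: 4)
  step 7: ref 3 -> FAULT, evict 5, frames=[4,3,1,2] (faults so far: 5)
  step 8: ref 2 -> HIT, frames=[4,3,1,2] (faults so far: 5)
  step 9: ref 2 -> HIT, frames=[4,3,1,2] (faults so far: 5)
  step 10: ref 5 -> FAULT, evict 1, frames=[4,3,5,2] (faults so far: 6)
  step 11: ref 1 -> FAULT, evict 4, frames=[1,3,5,2] (faults so far: 7)
  step 12: ref 1 -> HIT, frames=[1,3,5,2] (faults so far: 7)
  step 13: ref 6 -> FAULT, evict 3, frames=[1,6,5,2] (faults so far: 8)
  LRU total faults: 8
--- Optimal ---
  step 0: ref 4 -> FAULT, frames=[4,-,-,-] (faults so far: 1)
  step 1: ref 4 -> HIT, frames=[4,-,-,-] (faults so far: 1)
  step 2: ref 5 -> FAULT, frames=[4,5,-,-] (faults so far: 2)
  step 3: ref 1 -> FAULT, frames=[4,5,1,-] (faults so far: 3)
  step 4: ref 2 -> FAULT, frames=[4,5,1,2] (faults so far: 4)
  step 5: ref 2 -> HIT, frames=[4,5,1,2] (faults so far: 4)
  step 6: ref 4 -> HIT, frames=[4,5,1,2] (faults so far: 4)
  step 7: ref 3 -> FAULT, evict 4, frames=[3,5,1,2] (faults so far: 5)
  step 8: ref 2 -> HIT, frames=[3,5,1,2] (faults so far: 5)
  step 9: ref 2 -> HIT, frames=[3,5,1,2] (faults so far: 5)
  step 10: ref 5 -> HIT, frames=[3,5,1,2] (faults so far: 5)
  step 11: ref 1 -> HIT, frames=[3,5,1,2] (faults so far: 5)
  step 12: ref 1 -> HIT, frames=[3,5,1,2] (faults so far: 5)
  step 13: ref 6 -> FAULT, evict 1, frames=[3,5,6,2] (faults so far: 6)
  Optimal total faults: 6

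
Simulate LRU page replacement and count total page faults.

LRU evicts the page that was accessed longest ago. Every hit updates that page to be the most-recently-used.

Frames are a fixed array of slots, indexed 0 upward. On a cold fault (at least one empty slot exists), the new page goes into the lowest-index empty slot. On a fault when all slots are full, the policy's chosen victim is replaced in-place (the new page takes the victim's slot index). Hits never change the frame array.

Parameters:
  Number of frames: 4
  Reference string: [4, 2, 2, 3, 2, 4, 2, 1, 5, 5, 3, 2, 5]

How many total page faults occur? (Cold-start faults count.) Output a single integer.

Step 0: ref 4 → FAULT, frames=[4,-,-,-]
Step 1: ref 2 → FAULT, frames=[4,2,-,-]
Step 2: ref 2 → HIT, frames=[4,2,-,-]
Step 3: ref 3 → FAULT, frames=[4,2,3,-]
Step 4: ref 2 → HIT, frames=[4,2,3,-]
Step 5: ref 4 → HIT, frames=[4,2,3,-]
Step 6: ref 2 → HIT, frames=[4,2,3,-]
Step 7: ref 1 → FAULT, frames=[4,2,3,1]
Step 8: ref 5 → FAULT (evict 3), frames=[4,2,5,1]
Step 9: ref 5 → HIT, frames=[4,2,5,1]
Step 10: ref 3 → FAULT (evict 4), frames=[3,2,5,1]
Step 11: ref 2 → HIT, frames=[3,2,5,1]
Step 12: ref 5 → HIT, frames=[3,2,5,1]
Total faults: 6

Answer: 6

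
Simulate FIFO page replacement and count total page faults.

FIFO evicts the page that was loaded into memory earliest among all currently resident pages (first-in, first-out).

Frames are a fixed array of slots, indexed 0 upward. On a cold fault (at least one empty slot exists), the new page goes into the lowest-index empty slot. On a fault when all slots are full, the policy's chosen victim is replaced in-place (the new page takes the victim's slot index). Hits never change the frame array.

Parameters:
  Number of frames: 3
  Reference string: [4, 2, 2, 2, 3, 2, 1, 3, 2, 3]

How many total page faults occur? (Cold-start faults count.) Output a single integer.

Answer: 4

Derivation:
Step 0: ref 4 → FAULT, frames=[4,-,-]
Step 1: ref 2 → FAULT, frames=[4,2,-]
Step 2: ref 2 → HIT, frames=[4,2,-]
Step 3: ref 2 → HIT, frames=[4,2,-]
Step 4: ref 3 → FAULT, frames=[4,2,3]
Step 5: ref 2 → HIT, frames=[4,2,3]
Step 6: ref 1 → FAULT (evict 4), frames=[1,2,3]
Step 7: ref 3 → HIT, frames=[1,2,3]
Step 8: ref 2 → HIT, frames=[1,2,3]
Step 9: ref 3 → HIT, frames=[1,2,3]
Total faults: 4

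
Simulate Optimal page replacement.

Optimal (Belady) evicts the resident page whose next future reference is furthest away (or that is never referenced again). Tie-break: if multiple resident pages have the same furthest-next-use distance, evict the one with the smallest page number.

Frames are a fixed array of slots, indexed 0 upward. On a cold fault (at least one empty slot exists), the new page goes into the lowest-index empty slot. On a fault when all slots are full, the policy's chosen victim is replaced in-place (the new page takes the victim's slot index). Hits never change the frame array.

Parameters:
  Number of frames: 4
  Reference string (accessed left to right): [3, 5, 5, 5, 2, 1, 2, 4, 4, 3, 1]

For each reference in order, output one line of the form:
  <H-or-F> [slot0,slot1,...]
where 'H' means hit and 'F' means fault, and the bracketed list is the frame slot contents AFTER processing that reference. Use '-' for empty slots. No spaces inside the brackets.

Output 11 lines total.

F [3,-,-,-]
F [3,5,-,-]
H [3,5,-,-]
H [3,5,-,-]
F [3,5,2,-]
F [3,5,2,1]
H [3,5,2,1]
F [3,5,4,1]
H [3,5,4,1]
H [3,5,4,1]
H [3,5,4,1]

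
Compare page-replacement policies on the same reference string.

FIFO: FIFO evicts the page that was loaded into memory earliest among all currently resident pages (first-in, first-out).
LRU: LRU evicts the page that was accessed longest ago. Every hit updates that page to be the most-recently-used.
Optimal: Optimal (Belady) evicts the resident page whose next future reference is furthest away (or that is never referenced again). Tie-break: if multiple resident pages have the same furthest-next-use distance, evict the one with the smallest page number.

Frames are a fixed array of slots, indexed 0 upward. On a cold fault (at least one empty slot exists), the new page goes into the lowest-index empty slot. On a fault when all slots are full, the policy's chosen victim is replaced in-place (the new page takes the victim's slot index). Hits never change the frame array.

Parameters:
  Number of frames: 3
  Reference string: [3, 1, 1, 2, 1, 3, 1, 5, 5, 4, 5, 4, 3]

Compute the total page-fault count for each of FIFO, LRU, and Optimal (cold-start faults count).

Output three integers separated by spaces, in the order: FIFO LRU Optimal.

Answer: 6 6 5

Derivation:
--- FIFO ---
  step 0: ref 3 -> FAULT, frames=[3,-,-] (faults so far: 1)
  step 1: ref 1 -> FAULT, frames=[3,1,-] (faults so far: 2)
  step 2: ref 1 -> HIT, frames=[3,1,-] (faults so far: 2)
  step 3: ref 2 -> FAULT, frames=[3,1,2] (faults so far: 3)
  step 4: ref 1 -> HIT, frames=[3,1,2] (faults so far: 3)
  step 5: ref 3 -> HIT, frames=[3,1,2] (faults so far: 3)
  step 6: ref 1 -> HIT, frames=[3,1,2] (faults so far: 3)
  step 7: ref 5 -> FAULT, evict 3, frames=[5,1,2] (faults so far: 4)
  step 8: ref 5 -> HIT, frames=[5,1,2] (faults so far: 4)
  step 9: ref 4 -> FAULT, evict 1, frames=[5,4,2] (faults so far: 5)
  step 10: ref 5 -> HIT, frames=[5,4,2] (faults so far: 5)
  step 11: ref 4 -> HIT, frames=[5,4,2] (faults so far: 5)
  step 12: ref 3 -> FAULT, evict 2, frames=[5,4,3] (faults so far: 6)
  FIFO total faults: 6
--- LRU ---
  step 0: ref 3 -> FAULT, frames=[3,-,-] (faults so far: 1)
  step 1: ref 1 -> FAULT, frames=[3,1,-] (faults so far: 2)
  step 2: ref 1 -> HIT, frames=[3,1,-] (faults so far: 2)
  step 3: ref 2 -> FAULT, frames=[3,1,2] (faults so far: 3)
  step 4: ref 1 -> HIT, frames=[3,1,2] (faults so far: 3)
  step 5: ref 3 -> HIT, frames=[3,1,2] (faults so far: 3)
  step 6: ref 1 -> HIT, frames=[3,1,2] (faults so far: 3)
  step 7: ref 5 -> FAULT, evict 2, frames=[3,1,5] (faults so far: 4)
  step 8: ref 5 -> HIT, frames=[3,1,5] (faults so far: 4)
  step 9: ref 4 -> FAULT, evict 3, frames=[4,1,5] (faults so far: 5)
  step 10: ref 5 -> HIT, frames=[4,1,5] (faults so far: 5)
  step 11: ref 4 -> HIT, frames=[4,1,5] (faults so far: 5)
  step 12: ref 3 -> FAULT, evict 1, frames=[4,3,5] (faults so far: 6)
  LRU total faults: 6
--- Optimal ---
  step 0: ref 3 -> FAULT, frames=[3,-,-] (faults so far: 1)
  step 1: ref 1 -> FAULT, frames=[3,1,-] (faults so far: 2)
  step 2: ref 1 -> HIT, frames=[3,1,-] (faults so far: 2)
  step 3: ref 2 -> FAULT, frames=[3,1,2] (faults so far: 3)
  step 4: ref 1 -> HIT, frames=[3,1,2] (faults so far: 3)
  step 5: ref 3 -> HIT, frames=[3,1,2] (faults so far: 3)
  step 6: ref 1 -> HIT, frames=[3,1,2] (faults so far: 3)
  step 7: ref 5 -> FAULT, evict 1, frames=[3,5,2] (faults so far: 4)
  step 8: ref 5 -> HIT, frames=[3,5,2] (faults so far: 4)
  step 9: ref 4 -> FAULT, evict 2, frames=[3,5,4] (faults so far: 5)
  step 10: ref 5 -> HIT, frames=[3,5,4] (faults so far: 5)
  step 11: ref 4 -> HIT, frames=[3,5,4] (faults so far: 5)
  step 12: ref 3 -> HIT, frames=[3,5,4] (faults so far: 5)
  Optimal total faults: 5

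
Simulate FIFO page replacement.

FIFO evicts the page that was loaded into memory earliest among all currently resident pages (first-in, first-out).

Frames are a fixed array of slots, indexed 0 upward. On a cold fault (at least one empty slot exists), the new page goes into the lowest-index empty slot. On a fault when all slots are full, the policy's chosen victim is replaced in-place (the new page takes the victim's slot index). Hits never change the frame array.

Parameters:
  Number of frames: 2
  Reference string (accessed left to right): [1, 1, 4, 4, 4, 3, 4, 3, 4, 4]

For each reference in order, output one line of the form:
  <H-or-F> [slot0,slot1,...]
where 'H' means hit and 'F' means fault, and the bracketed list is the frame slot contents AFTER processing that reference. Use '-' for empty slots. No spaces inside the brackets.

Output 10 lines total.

F [1,-]
H [1,-]
F [1,4]
H [1,4]
H [1,4]
F [3,4]
H [3,4]
H [3,4]
H [3,4]
H [3,4]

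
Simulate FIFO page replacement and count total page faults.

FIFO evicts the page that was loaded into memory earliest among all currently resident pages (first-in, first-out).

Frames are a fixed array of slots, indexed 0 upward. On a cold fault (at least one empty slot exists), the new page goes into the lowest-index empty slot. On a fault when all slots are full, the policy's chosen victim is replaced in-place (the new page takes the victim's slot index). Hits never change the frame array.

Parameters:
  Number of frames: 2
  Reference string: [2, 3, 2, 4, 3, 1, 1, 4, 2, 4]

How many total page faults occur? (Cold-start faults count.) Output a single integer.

Answer: 6

Derivation:
Step 0: ref 2 → FAULT, frames=[2,-]
Step 1: ref 3 → FAULT, frames=[2,3]
Step 2: ref 2 → HIT, frames=[2,3]
Step 3: ref 4 → FAULT (evict 2), frames=[4,3]
Step 4: ref 3 → HIT, frames=[4,3]
Step 5: ref 1 → FAULT (evict 3), frames=[4,1]
Step 6: ref 1 → HIT, frames=[4,1]
Step 7: ref 4 → HIT, frames=[4,1]
Step 8: ref 2 → FAULT (evict 4), frames=[2,1]
Step 9: ref 4 → FAULT (evict 1), frames=[2,4]
Total faults: 6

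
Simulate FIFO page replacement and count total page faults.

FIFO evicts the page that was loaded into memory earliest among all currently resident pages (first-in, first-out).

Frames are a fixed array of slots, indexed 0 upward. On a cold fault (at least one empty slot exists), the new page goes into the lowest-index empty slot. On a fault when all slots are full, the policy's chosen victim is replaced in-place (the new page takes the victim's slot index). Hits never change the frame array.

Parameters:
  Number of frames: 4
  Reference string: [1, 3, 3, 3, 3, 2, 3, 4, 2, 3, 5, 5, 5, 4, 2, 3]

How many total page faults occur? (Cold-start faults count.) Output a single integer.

Answer: 5

Derivation:
Step 0: ref 1 → FAULT, frames=[1,-,-,-]
Step 1: ref 3 → FAULT, frames=[1,3,-,-]
Step 2: ref 3 → HIT, frames=[1,3,-,-]
Step 3: ref 3 → HIT, frames=[1,3,-,-]
Step 4: ref 3 → HIT, frames=[1,3,-,-]
Step 5: ref 2 → FAULT, frames=[1,3,2,-]
Step 6: ref 3 → HIT, frames=[1,3,2,-]
Step 7: ref 4 → FAULT, frames=[1,3,2,4]
Step 8: ref 2 → HIT, frames=[1,3,2,4]
Step 9: ref 3 → HIT, frames=[1,3,2,4]
Step 10: ref 5 → FAULT (evict 1), frames=[5,3,2,4]
Step 11: ref 5 → HIT, frames=[5,3,2,4]
Step 12: ref 5 → HIT, frames=[5,3,2,4]
Step 13: ref 4 → HIT, frames=[5,3,2,4]
Step 14: ref 2 → HIT, frames=[5,3,2,4]
Step 15: ref 3 → HIT, frames=[5,3,2,4]
Total faults: 5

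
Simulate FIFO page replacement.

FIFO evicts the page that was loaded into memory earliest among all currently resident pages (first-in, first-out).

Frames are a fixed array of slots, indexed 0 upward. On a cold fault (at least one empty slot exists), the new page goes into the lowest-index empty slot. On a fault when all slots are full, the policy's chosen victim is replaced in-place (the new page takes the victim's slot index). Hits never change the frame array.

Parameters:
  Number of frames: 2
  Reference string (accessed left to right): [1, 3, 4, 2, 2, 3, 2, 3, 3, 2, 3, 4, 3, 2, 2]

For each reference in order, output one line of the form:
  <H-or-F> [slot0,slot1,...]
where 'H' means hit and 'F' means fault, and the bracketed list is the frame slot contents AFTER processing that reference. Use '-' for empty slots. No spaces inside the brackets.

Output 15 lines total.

F [1,-]
F [1,3]
F [4,3]
F [4,2]
H [4,2]
F [3,2]
H [3,2]
H [3,2]
H [3,2]
H [3,2]
H [3,2]
F [3,4]
H [3,4]
F [2,4]
H [2,4]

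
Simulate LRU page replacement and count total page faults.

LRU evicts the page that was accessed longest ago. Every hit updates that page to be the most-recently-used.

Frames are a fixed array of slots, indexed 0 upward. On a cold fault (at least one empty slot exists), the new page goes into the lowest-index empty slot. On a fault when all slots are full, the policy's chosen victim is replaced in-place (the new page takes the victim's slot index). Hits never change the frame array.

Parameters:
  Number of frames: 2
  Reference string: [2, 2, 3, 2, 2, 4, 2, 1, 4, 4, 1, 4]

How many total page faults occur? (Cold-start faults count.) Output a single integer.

Step 0: ref 2 → FAULT, frames=[2,-]
Step 1: ref 2 → HIT, frames=[2,-]
Step 2: ref 3 → FAULT, frames=[2,3]
Step 3: ref 2 → HIT, frames=[2,3]
Step 4: ref 2 → HIT, frames=[2,3]
Step 5: ref 4 → FAULT (evict 3), frames=[2,4]
Step 6: ref 2 → HIT, frames=[2,4]
Step 7: ref 1 → FAULT (evict 4), frames=[2,1]
Step 8: ref 4 → FAULT (evict 2), frames=[4,1]
Step 9: ref 4 → HIT, frames=[4,1]
Step 10: ref 1 → HIT, frames=[4,1]
Step 11: ref 4 → HIT, frames=[4,1]
Total faults: 5

Answer: 5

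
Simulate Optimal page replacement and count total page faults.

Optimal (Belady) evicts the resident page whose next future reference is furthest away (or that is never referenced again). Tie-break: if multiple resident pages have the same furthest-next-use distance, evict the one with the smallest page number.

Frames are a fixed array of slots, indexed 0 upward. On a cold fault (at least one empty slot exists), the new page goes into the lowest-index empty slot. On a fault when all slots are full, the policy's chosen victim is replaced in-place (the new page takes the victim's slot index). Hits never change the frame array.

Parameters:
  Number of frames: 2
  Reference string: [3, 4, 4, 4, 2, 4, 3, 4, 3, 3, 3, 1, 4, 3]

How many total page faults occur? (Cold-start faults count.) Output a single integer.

Step 0: ref 3 → FAULT, frames=[3,-]
Step 1: ref 4 → FAULT, frames=[3,4]
Step 2: ref 4 → HIT, frames=[3,4]
Step 3: ref 4 → HIT, frames=[3,4]
Step 4: ref 2 → FAULT (evict 3), frames=[2,4]
Step 5: ref 4 → HIT, frames=[2,4]
Step 6: ref 3 → FAULT (evict 2), frames=[3,4]
Step 7: ref 4 → HIT, frames=[3,4]
Step 8: ref 3 → HIT, frames=[3,4]
Step 9: ref 3 → HIT, frames=[3,4]
Step 10: ref 3 → HIT, frames=[3,4]
Step 11: ref 1 → FAULT (evict 3), frames=[1,4]
Step 12: ref 4 → HIT, frames=[1,4]
Step 13: ref 3 → FAULT (evict 1), frames=[3,4]
Total faults: 6

Answer: 6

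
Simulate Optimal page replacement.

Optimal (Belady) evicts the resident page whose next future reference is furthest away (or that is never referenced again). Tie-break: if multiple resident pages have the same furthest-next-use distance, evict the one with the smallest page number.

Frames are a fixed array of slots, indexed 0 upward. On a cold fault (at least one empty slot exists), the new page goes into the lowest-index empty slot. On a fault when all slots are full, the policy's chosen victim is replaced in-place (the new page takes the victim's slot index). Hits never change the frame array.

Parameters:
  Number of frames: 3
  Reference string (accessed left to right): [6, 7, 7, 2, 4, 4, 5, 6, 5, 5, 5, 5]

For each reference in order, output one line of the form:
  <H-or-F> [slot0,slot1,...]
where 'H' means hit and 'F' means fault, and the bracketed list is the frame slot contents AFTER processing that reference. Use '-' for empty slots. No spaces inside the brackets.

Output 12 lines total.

F [6,-,-]
F [6,7,-]
H [6,7,-]
F [6,7,2]
F [6,7,4]
H [6,7,4]
F [6,7,5]
H [6,7,5]
H [6,7,5]
H [6,7,5]
H [6,7,5]
H [6,7,5]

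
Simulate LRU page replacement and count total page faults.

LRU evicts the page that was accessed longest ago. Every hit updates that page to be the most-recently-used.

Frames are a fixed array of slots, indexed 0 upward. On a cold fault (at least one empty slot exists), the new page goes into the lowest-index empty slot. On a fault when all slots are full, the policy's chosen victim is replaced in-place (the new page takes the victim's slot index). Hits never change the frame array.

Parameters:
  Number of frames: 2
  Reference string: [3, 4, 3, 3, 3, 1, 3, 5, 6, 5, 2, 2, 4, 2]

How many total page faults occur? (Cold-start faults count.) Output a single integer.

Answer: 7

Derivation:
Step 0: ref 3 → FAULT, frames=[3,-]
Step 1: ref 4 → FAULT, frames=[3,4]
Step 2: ref 3 → HIT, frames=[3,4]
Step 3: ref 3 → HIT, frames=[3,4]
Step 4: ref 3 → HIT, frames=[3,4]
Step 5: ref 1 → FAULT (evict 4), frames=[3,1]
Step 6: ref 3 → HIT, frames=[3,1]
Step 7: ref 5 → FAULT (evict 1), frames=[3,5]
Step 8: ref 6 → FAULT (evict 3), frames=[6,5]
Step 9: ref 5 → HIT, frames=[6,5]
Step 10: ref 2 → FAULT (evict 6), frames=[2,5]
Step 11: ref 2 → HIT, frames=[2,5]
Step 12: ref 4 → FAULT (evict 5), frames=[2,4]
Step 13: ref 2 → HIT, frames=[2,4]
Total faults: 7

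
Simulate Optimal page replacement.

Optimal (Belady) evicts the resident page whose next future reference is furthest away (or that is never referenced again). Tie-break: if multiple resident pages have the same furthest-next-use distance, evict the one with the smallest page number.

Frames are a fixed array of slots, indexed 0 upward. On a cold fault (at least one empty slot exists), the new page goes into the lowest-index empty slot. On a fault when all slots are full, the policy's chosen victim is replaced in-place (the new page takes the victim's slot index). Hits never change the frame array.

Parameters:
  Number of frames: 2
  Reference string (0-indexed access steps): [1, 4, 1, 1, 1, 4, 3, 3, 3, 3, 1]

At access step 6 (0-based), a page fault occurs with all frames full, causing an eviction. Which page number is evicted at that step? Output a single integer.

Step 0: ref 1 -> FAULT, frames=[1,-]
Step 1: ref 4 -> FAULT, frames=[1,4]
Step 2: ref 1 -> HIT, frames=[1,4]
Step 3: ref 1 -> HIT, frames=[1,4]
Step 4: ref 1 -> HIT, frames=[1,4]
Step 5: ref 4 -> HIT, frames=[1,4]
Step 6: ref 3 -> FAULT, evict 4, frames=[1,3]
At step 6: evicted page 4

Answer: 4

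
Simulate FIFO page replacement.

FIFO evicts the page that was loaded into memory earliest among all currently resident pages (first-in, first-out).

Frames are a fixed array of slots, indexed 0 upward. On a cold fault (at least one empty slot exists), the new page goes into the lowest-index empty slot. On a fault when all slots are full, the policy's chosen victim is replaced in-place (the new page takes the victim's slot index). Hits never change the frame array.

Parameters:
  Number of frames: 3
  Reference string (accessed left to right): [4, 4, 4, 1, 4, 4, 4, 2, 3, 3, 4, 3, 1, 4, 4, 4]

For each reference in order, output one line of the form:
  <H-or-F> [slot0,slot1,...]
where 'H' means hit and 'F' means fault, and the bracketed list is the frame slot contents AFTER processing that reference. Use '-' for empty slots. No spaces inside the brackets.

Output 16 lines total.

F [4,-,-]
H [4,-,-]
H [4,-,-]
F [4,1,-]
H [4,1,-]
H [4,1,-]
H [4,1,-]
F [4,1,2]
F [3,1,2]
H [3,1,2]
F [3,4,2]
H [3,4,2]
F [3,4,1]
H [3,4,1]
H [3,4,1]
H [3,4,1]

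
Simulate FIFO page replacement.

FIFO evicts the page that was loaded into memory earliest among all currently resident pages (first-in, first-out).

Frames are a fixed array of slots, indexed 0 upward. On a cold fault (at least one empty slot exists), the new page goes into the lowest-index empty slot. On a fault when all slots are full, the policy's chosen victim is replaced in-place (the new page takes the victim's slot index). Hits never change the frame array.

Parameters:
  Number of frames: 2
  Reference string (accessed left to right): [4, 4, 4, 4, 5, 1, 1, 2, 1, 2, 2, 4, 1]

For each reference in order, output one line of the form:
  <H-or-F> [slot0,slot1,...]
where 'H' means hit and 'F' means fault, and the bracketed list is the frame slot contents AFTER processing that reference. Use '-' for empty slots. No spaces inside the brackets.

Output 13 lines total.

F [4,-]
H [4,-]
H [4,-]
H [4,-]
F [4,5]
F [1,5]
H [1,5]
F [1,2]
H [1,2]
H [1,2]
H [1,2]
F [4,2]
F [4,1]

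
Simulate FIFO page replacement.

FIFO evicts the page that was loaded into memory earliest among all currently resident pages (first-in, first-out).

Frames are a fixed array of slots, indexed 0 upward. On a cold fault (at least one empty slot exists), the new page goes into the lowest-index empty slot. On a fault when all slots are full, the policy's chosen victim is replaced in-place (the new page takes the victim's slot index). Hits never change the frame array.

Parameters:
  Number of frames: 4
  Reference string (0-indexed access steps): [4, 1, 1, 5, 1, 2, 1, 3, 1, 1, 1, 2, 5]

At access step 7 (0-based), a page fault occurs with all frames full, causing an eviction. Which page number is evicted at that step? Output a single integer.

Answer: 4

Derivation:
Step 0: ref 4 -> FAULT, frames=[4,-,-,-]
Step 1: ref 1 -> FAULT, frames=[4,1,-,-]
Step 2: ref 1 -> HIT, frames=[4,1,-,-]
Step 3: ref 5 -> FAULT, frames=[4,1,5,-]
Step 4: ref 1 -> HIT, frames=[4,1,5,-]
Step 5: ref 2 -> FAULT, frames=[4,1,5,2]
Step 6: ref 1 -> HIT, frames=[4,1,5,2]
Step 7: ref 3 -> FAULT, evict 4, frames=[3,1,5,2]
At step 7: evicted page 4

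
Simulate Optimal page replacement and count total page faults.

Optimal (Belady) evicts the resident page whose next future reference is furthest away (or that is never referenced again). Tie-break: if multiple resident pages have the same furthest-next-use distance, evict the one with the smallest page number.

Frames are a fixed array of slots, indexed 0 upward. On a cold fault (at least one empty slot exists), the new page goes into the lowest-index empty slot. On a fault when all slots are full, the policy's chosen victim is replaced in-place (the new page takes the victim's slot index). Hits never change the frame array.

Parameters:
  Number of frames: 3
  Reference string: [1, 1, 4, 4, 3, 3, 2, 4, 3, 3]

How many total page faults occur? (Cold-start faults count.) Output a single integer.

Step 0: ref 1 → FAULT, frames=[1,-,-]
Step 1: ref 1 → HIT, frames=[1,-,-]
Step 2: ref 4 → FAULT, frames=[1,4,-]
Step 3: ref 4 → HIT, frames=[1,4,-]
Step 4: ref 3 → FAULT, frames=[1,4,3]
Step 5: ref 3 → HIT, frames=[1,4,3]
Step 6: ref 2 → FAULT (evict 1), frames=[2,4,3]
Step 7: ref 4 → HIT, frames=[2,4,3]
Step 8: ref 3 → HIT, frames=[2,4,3]
Step 9: ref 3 → HIT, frames=[2,4,3]
Total faults: 4

Answer: 4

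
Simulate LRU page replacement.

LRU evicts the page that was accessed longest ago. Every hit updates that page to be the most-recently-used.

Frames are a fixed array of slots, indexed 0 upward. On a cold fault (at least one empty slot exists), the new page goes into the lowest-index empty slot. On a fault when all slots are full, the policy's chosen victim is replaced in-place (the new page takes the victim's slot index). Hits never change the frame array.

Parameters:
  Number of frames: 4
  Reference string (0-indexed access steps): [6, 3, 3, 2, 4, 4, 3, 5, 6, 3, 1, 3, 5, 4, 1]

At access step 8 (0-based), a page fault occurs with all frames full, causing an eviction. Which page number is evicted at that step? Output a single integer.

Answer: 2

Derivation:
Step 0: ref 6 -> FAULT, frames=[6,-,-,-]
Step 1: ref 3 -> FAULT, frames=[6,3,-,-]
Step 2: ref 3 -> HIT, frames=[6,3,-,-]
Step 3: ref 2 -> FAULT, frames=[6,3,2,-]
Step 4: ref 4 -> FAULT, frames=[6,3,2,4]
Step 5: ref 4 -> HIT, frames=[6,3,2,4]
Step 6: ref 3 -> HIT, frames=[6,3,2,4]
Step 7: ref 5 -> FAULT, evict 6, frames=[5,3,2,4]
Step 8: ref 6 -> FAULT, evict 2, frames=[5,3,6,4]
At step 8: evicted page 2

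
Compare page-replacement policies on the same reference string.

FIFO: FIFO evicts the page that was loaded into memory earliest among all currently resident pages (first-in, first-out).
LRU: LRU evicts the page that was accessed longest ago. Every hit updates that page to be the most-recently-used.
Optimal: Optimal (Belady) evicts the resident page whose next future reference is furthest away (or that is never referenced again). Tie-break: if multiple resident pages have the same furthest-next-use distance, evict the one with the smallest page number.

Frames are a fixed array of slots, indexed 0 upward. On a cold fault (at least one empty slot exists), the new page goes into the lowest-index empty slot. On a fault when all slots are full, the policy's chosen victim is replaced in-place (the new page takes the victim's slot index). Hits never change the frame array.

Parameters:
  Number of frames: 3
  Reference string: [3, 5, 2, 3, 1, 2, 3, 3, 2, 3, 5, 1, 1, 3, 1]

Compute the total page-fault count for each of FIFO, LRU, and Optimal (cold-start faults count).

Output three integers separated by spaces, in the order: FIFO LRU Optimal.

--- FIFO ---
  step 0: ref 3 -> FAULT, frames=[3,-,-] (faults so far: 1)
  step 1: ref 5 -> FAULT, frames=[3,5,-] (faults so far: 2)
  step 2: ref 2 -> FAULT, frames=[3,5,2] (faults so far: 3)
  step 3: ref 3 -> HIT, frames=[3,5,2] (faults so far: 3)
  step 4: ref 1 -> FAULT, evict 3, frames=[1,5,2] (faults so far: 4)
  step 5: ref 2 -> HIT, frames=[1,5,2] (faults so far: 4)
  step 6: ref 3 -> FAULT, evict 5, frames=[1,3,2] (faults so far: 5)
  step 7: ref 3 -> HIT, frames=[1,3,2] (faults so far: 5)
  step 8: ref 2 -> HIT, frames=[1,3,2] (faults so far: 5)
  step 9: ref 3 -> HIT, frames=[1,3,2] (faults so far: 5)
  step 10: ref 5 -> FAULT, evict 2, frames=[1,3,5] (faults so far: 6)
  step 11: ref 1 -> HIT, frames=[1,3,5] (faults so far: 6)
  step 12: ref 1 -> HIT, frames=[1,3,5] (faults so far: 6)
  step 13: ref 3 -> HIT, frames=[1,3,5] (faults so far: 6)
  step 14: ref 1 -> HIT, frames=[1,3,5] (faults so far: 6)
  FIFO total faults: 6
--- LRU ---
  step 0: ref 3 -> FAULT, frames=[3,-,-] (faults so far: 1)
  step 1: ref 5 -> FAULT, frames=[3,5,-] (faults so far: 2)
  step 2: ref 2 -> FAULT, frames=[3,5,2] (faults so far: 3)
  step 3: ref 3 -> HIT, frames=[3,5,2] (faults so far: 3)
  step 4: ref 1 -> FAULT, evict 5, frames=[3,1,2] (faults so far: 4)
  step 5: ref 2 -> HIT, frames=[3,1,2] (faults so far: 4)
  step 6: ref 3 -> HIT, frames=[3,1,2] (faults so far: 4)
  step 7: ref 3 -> HIT, frames=[3,1,2] (faults so far: 4)
  step 8: ref 2 -> HIT, frames=[3,1,2] (faults so far: 4)
  step 9: ref 3 -> HIT, frames=[3,1,2] (faults so far: 4)
  step 10: ref 5 -> FAULT, evict 1, frames=[3,5,2] (faults so far: 5)
  step 11: ref 1 -> FAULT, evict 2, frames=[3,5,1] (faults so far: 6)
  step 12: ref 1 -> HIT, frames=[3,5,1] (faults so far: 6)
  step 13: ref 3 -> HIT, frames=[3,5,1] (faults so far: 6)
  step 14: ref 1 -> HIT, frames=[3,5,1] (faults so far: 6)
  LRU total faults: 6
--- Optimal ---
  step 0: ref 3 -> FAULT, frames=[3,-,-] (faults so far: 1)
  step 1: ref 5 -> FAULT, frames=[3,5,-] (faults so far: 2)
  step 2: ref 2 -> FAULT, frames=[3,5,2] (faults so far: 3)
  step 3: ref 3 -> HIT, frames=[3,5,2] (faults so far: 3)
  step 4: ref 1 -> FAULT, evict 5, frames=[3,1,2] (faults so far: 4)
  step 5: ref 2 -> HIT, frames=[3,1,2] (faults so far: 4)
  step 6: ref 3 -> HIT, frames=[3,1,2] (faults so far: 4)
  step 7: ref 3 -> HIT, frames=[3,1,2] (faults so far: 4)
  step 8: ref 2 -> HIT, frames=[3,1,2] (faults so far: 4)
  step 9: ref 3 -> HIT, frames=[3,1,2] (faults so far: 4)
  step 10: ref 5 -> FAULT, evict 2, frames=[3,1,5] (faults so far: 5)
  step 11: ref 1 -> HIT, frames=[3,1,5] (faults so far: 5)
  step 12: ref 1 -> HIT, frames=[3,1,5] (faults so far: 5)
  step 13: ref 3 -> HIT, frames=[3,1,5] (faults so far: 5)
  step 14: ref 1 -> HIT, frames=[3,1,5] (faults so far: 5)
  Optimal total faults: 5

Answer: 6 6 5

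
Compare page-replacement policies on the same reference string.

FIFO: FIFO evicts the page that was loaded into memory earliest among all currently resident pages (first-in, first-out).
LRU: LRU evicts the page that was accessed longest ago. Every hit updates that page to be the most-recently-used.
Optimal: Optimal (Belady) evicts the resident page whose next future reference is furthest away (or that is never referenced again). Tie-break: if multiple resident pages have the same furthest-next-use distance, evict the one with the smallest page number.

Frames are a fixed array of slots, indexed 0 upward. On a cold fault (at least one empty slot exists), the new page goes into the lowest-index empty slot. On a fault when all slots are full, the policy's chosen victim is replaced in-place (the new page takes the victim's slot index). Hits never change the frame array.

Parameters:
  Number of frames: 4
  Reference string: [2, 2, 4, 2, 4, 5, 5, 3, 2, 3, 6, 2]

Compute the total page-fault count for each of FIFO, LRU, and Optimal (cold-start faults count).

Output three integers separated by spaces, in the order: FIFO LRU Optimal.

--- FIFO ---
  step 0: ref 2 -> FAULT, frames=[2,-,-,-] (faults so far: 1)
  step 1: ref 2 -> HIT, frames=[2,-,-,-] (faults so far: 1)
  step 2: ref 4 -> FAULT, frames=[2,4,-,-] (faults so far: 2)
  step 3: ref 2 -> HIT, frames=[2,4,-,-] (faults so far: 2)
  step 4: ref 4 -> HIT, frames=[2,4,-,-] (faults so far: 2)
  step 5: ref 5 -> FAULT, frames=[2,4,5,-] (faults so far: 3)
  step 6: ref 5 -> HIT, frames=[2,4,5,-] (faults so far: 3)
  step 7: ref 3 -> FAULT, frames=[2,4,5,3] (faults so far: 4)
  step 8: ref 2 -> HIT, frames=[2,4,5,3] (faults so far: 4)
  step 9: ref 3 -> HIT, frames=[2,4,5,3] (faults so far: 4)
  step 10: ref 6 -> FAULT, evict 2, frames=[6,4,5,3] (faults so far: 5)
  step 11: ref 2 -> FAULT, evict 4, frames=[6,2,5,3] (faults so far: 6)
  FIFO total faults: 6
--- LRU ---
  step 0: ref 2 -> FAULT, frames=[2,-,-,-] (faults so far: 1)
  step 1: ref 2 -> HIT, frames=[2,-,-,-] (faults so far: 1)
  step 2: ref 4 -> FAULT, frames=[2,4,-,-] (faults so far: 2)
  step 3: ref 2 -> HIT, frames=[2,4,-,-] (faults so far: 2)
  step 4: ref 4 -> HIT, frames=[2,4,-,-] (faults so far: 2)
  step 5: ref 5 -> FAULT, frames=[2,4,5,-] (faults so far: 3)
  step 6: ref 5 -> HIT, frames=[2,4,5,-] (faults so far: 3)
  step 7: ref 3 -> FAULT, frames=[2,4,5,3] (faults so far: 4)
  step 8: ref 2 -> HIT, frames=[2,4,5,3] (faults so far: 4)
  step 9: ref 3 -> HIT, frames=[2,4,5,3] (faults so far: 4)
  step 10: ref 6 -> FAULT, evict 4, frames=[2,6,5,3] (faults so far: 5)
  step 11: ref 2 -> HIT, frames=[2,6,5,3] (faults so far: 5)
  LRU total faults: 5
--- Optimal ---
  step 0: ref 2 -> FAULT, frames=[2,-,-,-] (faults so far: 1)
  step 1: ref 2 -> HIT, frames=[2,-,-,-] (faults so far: 1)
  step 2: ref 4 -> FAULT, frames=[2,4,-,-] (faults so far: 2)
  step 3: ref 2 -> HIT, frames=[2,4,-,-] (faults so far: 2)
  step 4: ref 4 -> HIT, frames=[2,4,-,-] (faults so far: 2)
  step 5: ref 5 -> FAULT, frames=[2,4,5,-] (faults so far: 3)
  step 6: ref 5 -> HIT, frames=[2,4,5,-] (faults so far: 3)
  step 7: ref 3 -> FAULT, frames=[2,4,5,3] (faults so far: 4)
  step 8: ref 2 -> HIT, frames=[2,4,5,3] (faults so far: 4)
  step 9: ref 3 -> HIT, frames=[2,4,5,3] (faults so far: 4)
  step 10: ref 6 -> FAULT, evict 3, frames=[2,4,5,6] (faults so far: 5)
  step 11: ref 2 -> HIT, frames=[2,4,5,6] (faults so far: 5)
  Optimal total faults: 5

Answer: 6 5 5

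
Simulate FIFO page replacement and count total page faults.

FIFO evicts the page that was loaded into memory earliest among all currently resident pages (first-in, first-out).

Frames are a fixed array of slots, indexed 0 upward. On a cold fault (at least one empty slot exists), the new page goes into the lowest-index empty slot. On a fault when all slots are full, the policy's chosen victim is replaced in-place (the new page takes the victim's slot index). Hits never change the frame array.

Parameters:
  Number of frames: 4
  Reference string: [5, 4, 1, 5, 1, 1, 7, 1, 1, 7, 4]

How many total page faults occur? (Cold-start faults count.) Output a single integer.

Answer: 4

Derivation:
Step 0: ref 5 → FAULT, frames=[5,-,-,-]
Step 1: ref 4 → FAULT, frames=[5,4,-,-]
Step 2: ref 1 → FAULT, frames=[5,4,1,-]
Step 3: ref 5 → HIT, frames=[5,4,1,-]
Step 4: ref 1 → HIT, frames=[5,4,1,-]
Step 5: ref 1 → HIT, frames=[5,4,1,-]
Step 6: ref 7 → FAULT, frames=[5,4,1,7]
Step 7: ref 1 → HIT, frames=[5,4,1,7]
Step 8: ref 1 → HIT, frames=[5,4,1,7]
Step 9: ref 7 → HIT, frames=[5,4,1,7]
Step 10: ref 4 → HIT, frames=[5,4,1,7]
Total faults: 4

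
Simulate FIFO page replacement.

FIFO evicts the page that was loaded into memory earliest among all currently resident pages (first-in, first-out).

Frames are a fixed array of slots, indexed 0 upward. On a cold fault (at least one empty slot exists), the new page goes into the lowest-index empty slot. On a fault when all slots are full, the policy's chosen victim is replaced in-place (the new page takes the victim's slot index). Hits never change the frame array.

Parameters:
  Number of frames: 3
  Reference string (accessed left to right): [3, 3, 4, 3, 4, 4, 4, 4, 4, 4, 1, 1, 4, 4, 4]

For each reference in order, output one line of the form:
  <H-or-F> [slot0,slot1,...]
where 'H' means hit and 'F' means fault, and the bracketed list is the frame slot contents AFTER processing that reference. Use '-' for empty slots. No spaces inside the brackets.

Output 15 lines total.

F [3,-,-]
H [3,-,-]
F [3,4,-]
H [3,4,-]
H [3,4,-]
H [3,4,-]
H [3,4,-]
H [3,4,-]
H [3,4,-]
H [3,4,-]
F [3,4,1]
H [3,4,1]
H [3,4,1]
H [3,4,1]
H [3,4,1]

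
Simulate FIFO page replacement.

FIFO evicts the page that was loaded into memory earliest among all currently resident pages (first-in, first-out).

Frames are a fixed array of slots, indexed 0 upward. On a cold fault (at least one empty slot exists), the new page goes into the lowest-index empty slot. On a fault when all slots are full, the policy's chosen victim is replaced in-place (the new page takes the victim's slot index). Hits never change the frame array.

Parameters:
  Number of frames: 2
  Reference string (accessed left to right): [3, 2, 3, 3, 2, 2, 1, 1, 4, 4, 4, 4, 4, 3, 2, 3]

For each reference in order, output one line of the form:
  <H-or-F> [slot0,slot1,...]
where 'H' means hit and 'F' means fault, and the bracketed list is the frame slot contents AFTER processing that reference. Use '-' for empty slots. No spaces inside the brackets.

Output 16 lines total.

F [3,-]
F [3,2]
H [3,2]
H [3,2]
H [3,2]
H [3,2]
F [1,2]
H [1,2]
F [1,4]
H [1,4]
H [1,4]
H [1,4]
H [1,4]
F [3,4]
F [3,2]
H [3,2]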